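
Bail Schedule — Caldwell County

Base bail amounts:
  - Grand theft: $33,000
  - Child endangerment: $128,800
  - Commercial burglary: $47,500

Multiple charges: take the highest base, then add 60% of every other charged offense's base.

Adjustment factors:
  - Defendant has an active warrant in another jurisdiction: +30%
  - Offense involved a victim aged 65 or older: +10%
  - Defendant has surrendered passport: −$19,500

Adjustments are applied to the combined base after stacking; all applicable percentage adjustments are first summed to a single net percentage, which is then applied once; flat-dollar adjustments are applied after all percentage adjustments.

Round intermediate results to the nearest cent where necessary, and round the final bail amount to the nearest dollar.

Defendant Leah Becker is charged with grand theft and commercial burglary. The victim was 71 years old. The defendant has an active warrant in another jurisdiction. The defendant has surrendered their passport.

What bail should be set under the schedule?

Base amounts from the schedule: grand theft $33,000; commercial burglary $47,500.
Stacking rule: highest base plus 60% of each additional charge. Highest is commercial burglary at $47,500. Additional: $33,000 × 60% = $19,800. Combined base = $47,500 + $19,800 = $67,300.
Net percentage adjustment: +30% +10% = +40%. $67,300 × 1.4 = $94,220.
Defendant has surrendered passport (−$19,500 flat): $94,220 − $19,500 = $74,720.

$74,720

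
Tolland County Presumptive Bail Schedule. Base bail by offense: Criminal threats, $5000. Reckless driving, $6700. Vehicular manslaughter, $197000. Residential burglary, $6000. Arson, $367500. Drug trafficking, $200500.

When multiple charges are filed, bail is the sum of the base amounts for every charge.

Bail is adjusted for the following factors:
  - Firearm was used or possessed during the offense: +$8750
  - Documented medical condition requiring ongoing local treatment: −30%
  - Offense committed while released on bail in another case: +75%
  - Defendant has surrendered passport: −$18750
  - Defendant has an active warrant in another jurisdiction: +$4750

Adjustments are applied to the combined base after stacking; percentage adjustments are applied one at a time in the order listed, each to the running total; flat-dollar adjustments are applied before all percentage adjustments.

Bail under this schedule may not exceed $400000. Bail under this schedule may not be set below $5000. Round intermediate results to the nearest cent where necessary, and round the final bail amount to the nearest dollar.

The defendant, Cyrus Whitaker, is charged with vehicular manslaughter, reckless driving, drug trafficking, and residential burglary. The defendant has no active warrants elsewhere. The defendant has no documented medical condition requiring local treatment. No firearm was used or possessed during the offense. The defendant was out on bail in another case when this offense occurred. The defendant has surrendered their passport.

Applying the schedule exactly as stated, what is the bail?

$400000

Base amounts from the schedule: vehicular manslaughter $197000; reckless driving $6700; drug trafficking $200500; residential burglary $6000.
Stacking rule: sum of all bases. $197000 + $6700 + $200500 + $6000 = $410200.
Defendant has surrendered passport (−$18750 flat): $410200 − $18750 = $391450.
Offense committed while released on bail in another case (+75%): $391450 × 1.75 = $685037.50.
Result $685037.50 exceeds the maximum of $400000; bail is capped at $400000.
$400000 is at or above the $5000 minimum.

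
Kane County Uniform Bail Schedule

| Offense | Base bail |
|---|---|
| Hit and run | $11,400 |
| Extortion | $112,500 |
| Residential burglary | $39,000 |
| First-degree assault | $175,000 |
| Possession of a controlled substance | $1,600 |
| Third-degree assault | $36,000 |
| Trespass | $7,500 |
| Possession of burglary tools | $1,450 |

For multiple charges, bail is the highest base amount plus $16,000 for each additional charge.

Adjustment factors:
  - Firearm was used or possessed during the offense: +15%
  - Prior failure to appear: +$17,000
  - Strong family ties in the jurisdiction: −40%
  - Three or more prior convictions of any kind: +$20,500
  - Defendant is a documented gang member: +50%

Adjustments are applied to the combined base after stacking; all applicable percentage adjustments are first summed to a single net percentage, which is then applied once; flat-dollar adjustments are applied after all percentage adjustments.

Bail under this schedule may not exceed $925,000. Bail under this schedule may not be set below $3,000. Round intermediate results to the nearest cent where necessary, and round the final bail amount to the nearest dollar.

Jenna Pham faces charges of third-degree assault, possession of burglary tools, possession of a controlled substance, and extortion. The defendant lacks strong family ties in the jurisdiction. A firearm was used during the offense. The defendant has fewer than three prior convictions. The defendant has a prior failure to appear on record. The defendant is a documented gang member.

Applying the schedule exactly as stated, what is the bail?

$281,825

Base amounts from the schedule: third-degree assault $36,000; possession of burglary tools $1,450; possession of a controlled substance $1,600; extortion $112,500.
Stacking rule: highest base plus $16,000 per additional charge. Highest is extortion at $112,500; 3 additional charges → +$48,000. Combined base = $160,500.
Net percentage adjustment: +15% +50% = +65%. $160,500 × 1.65 = $264,825.
Prior failure to appear (+$17,000 flat): $264,825 + $17,000 = $281,825.
$281,825 is within the $925,000 maximum.
$281,825 is at or above the $3,000 minimum.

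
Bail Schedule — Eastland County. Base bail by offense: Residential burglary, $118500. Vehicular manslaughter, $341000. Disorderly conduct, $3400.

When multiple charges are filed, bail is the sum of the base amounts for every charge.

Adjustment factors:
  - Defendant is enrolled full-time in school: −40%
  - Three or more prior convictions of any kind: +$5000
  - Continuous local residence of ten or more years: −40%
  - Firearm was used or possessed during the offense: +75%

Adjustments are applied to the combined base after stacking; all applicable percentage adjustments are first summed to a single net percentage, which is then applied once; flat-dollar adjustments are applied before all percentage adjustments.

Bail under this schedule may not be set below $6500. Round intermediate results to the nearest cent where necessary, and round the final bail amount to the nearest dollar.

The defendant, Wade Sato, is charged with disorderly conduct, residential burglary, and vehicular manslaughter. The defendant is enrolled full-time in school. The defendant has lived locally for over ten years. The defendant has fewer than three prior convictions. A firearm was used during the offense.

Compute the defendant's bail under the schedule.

Base amounts from the schedule: disorderly conduct $3400; residential burglary $118500; vehicular manslaughter $341000.
Stacking rule: sum of all bases. $3400 + $118500 + $341000 = $462900.
Net percentage adjustment: −40% −40% +75% = −5%. $462900 × 0.95 = $439755.
$439755 is at or above the $6500 minimum.

$439755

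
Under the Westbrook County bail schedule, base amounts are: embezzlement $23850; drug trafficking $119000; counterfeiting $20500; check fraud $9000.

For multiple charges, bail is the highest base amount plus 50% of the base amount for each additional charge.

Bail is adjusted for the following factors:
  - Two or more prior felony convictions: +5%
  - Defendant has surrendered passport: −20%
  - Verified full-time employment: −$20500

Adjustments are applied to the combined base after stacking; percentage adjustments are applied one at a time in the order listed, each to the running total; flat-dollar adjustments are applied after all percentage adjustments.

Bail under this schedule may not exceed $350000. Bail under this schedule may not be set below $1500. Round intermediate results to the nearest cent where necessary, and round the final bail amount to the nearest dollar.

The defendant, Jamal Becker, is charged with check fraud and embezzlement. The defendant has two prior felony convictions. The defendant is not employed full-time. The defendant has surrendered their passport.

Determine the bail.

$23814

Base amounts from the schedule: check fraud $9000; embezzlement $23850.
Stacking rule: highest base plus 50% of each additional charge. Highest is embezzlement at $23850. Additional: $9000 × 50% = $4500. Combined base = $23850 + $4500 = $28350.
Two or more prior felony convictions (+5%): $28350 × 1.05 = $29767.50.
Defendant has surrendered passport (−20%): $29767.50 × 0.8 = $23814.
$23814 is within the $350000 maximum.
$23814 is at or above the $1500 minimum.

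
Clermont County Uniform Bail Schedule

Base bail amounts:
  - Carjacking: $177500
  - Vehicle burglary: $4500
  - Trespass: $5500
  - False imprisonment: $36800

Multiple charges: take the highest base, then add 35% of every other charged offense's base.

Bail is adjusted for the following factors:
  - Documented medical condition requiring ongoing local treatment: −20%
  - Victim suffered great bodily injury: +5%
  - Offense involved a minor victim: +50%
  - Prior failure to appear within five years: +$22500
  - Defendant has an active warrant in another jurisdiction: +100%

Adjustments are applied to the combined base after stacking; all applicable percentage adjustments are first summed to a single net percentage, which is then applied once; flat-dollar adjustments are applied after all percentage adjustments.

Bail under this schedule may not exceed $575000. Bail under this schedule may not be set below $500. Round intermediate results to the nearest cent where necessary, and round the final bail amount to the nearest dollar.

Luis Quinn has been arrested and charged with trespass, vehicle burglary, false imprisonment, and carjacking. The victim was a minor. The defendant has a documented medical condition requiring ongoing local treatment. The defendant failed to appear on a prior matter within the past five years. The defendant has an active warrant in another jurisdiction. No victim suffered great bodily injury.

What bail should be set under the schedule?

Base amounts from the schedule: trespass $5500; vehicle burglary $4500; false imprisonment $36800; carjacking $177500.
Stacking rule: highest base plus 35% of each additional charge. Highest is carjacking at $177500. Additional: $5500 × 35% = $1925; $4500 × 35% = $1575; $36800 × 35% = $12880. Combined base = $177500 + $16380 = $193880.
Net percentage adjustment: −20% +50% +100% = +130%. $193880 × 2.3 = $445924.
Prior failure to appear within five years (+$22500 flat): $445924 + $22500 = $468424.
$468424 is within the $575000 maximum.
$468424 is at or above the $500 minimum.

$468424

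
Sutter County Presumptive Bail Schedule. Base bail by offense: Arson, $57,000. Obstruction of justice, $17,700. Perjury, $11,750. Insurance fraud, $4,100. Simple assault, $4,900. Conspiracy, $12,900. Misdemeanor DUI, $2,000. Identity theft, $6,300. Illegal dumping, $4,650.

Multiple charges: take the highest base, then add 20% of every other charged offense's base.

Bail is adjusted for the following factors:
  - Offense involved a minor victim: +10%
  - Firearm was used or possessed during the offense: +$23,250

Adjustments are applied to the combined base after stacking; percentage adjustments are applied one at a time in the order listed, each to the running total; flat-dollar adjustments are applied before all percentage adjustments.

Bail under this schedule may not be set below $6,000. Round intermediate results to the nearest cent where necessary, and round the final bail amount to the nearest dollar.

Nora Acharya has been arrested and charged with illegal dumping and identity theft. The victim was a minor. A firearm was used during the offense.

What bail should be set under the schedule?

Base amounts from the schedule: illegal dumping $4,650; identity theft $6,300.
Stacking rule: highest base plus 20% of each additional charge. Highest is identity theft at $6,300. Additional: $4,650 × 20% = $930. Combined base = $6,300 + $930 = $7,230.
Firearm was used or possessed during the offense (+$23,250 flat): $7,230 + $23,250 = $30,480.
Offense involved a minor victim (+10%): $30,480 × 1.1 = $33,528.
$33,528 is at or above the $6,000 minimum.

$33,528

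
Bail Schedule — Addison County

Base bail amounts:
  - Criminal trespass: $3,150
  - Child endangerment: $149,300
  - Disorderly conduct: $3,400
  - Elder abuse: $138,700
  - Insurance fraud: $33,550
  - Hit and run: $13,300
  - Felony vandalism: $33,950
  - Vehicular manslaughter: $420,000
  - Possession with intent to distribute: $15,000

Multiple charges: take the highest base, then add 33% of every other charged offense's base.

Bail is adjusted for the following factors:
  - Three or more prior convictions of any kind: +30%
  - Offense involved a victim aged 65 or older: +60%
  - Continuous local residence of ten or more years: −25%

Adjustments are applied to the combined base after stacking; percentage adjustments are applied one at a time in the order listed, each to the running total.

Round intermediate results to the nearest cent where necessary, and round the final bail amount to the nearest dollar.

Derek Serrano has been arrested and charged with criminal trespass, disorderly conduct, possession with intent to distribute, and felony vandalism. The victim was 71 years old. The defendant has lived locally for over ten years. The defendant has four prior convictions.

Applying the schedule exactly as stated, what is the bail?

Base amounts from the schedule: criminal trespass $3,150; disorderly conduct $3,400; possession with intent to distribute $15,000; felony vandalism $33,950.
Stacking rule: highest base plus 33% of each additional charge. Highest is felony vandalism at $33,950. Additional: $3,150 × 33% = $1,039.50; $3,400 × 33% = $1,122; $15,000 × 33% = $4,950. Combined base = $33,950 + $7,111.50 = $41,061.50.
Three or more prior convictions of any kind (+30%): $41,061.50 × 1.3 = $53,379.95.
Offense involved a victim aged 65 or older (+60%): $53,379.95 × 1.6 = $85,407.92.
Continuous local residence of ten or more years (−25%): $85,407.92 × 0.75 = $64,055.94.
Rounded to the nearest dollar: $64,056.

$64,056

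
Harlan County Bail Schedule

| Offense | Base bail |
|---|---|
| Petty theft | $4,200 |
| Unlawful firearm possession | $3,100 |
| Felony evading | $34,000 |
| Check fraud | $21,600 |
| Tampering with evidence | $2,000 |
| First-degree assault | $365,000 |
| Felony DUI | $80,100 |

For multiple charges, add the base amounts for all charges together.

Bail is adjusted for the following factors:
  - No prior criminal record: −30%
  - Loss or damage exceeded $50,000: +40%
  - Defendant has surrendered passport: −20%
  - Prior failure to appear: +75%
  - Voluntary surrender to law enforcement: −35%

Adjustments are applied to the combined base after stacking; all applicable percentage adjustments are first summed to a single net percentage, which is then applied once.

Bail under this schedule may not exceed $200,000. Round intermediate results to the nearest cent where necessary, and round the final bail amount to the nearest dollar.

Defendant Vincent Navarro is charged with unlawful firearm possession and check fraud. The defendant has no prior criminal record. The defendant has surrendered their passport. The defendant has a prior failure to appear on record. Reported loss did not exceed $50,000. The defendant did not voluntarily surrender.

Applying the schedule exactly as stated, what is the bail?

$30,875

Base amounts from the schedule: unlawful firearm possession $3,100; check fraud $21,600.
Stacking rule: sum of all bases. $3,100 + $21,600 = $24,700.
Net percentage adjustment: −30% −20% +75% = +25%. $24,700 × 1.25 = $30,875.
$30,875 is within the $200,000 maximum.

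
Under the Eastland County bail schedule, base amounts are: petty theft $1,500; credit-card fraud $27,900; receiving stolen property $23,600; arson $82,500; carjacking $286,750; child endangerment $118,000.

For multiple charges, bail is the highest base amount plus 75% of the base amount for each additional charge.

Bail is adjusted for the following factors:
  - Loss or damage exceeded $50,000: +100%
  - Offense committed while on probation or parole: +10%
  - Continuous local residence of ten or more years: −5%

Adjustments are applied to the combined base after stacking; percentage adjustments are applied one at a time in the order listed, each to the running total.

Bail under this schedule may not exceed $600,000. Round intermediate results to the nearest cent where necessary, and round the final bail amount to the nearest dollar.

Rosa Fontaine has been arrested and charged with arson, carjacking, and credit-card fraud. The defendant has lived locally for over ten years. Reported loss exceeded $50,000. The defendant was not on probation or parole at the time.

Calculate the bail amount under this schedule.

Base amounts from the schedule: arson $82,500; carjacking $286,750; credit-card fraud $27,900.
Stacking rule: highest base plus 75% of each additional charge. Highest is carjacking at $286,750. Additional: $82,500 × 75% = $61,875; $27,900 × 75% = $20,925. Combined base = $286,750 + $82,800 = $369,550.
Loss or damage exceeded $50,000 (+100%): $369,550 × 2 = $739,100.
Continuous local residence of ten or more years (−5%): $739,100 × 0.95 = $702,145.
Result $702,145 exceeds the maximum of $600,000; bail is capped at $600,000.

$600,000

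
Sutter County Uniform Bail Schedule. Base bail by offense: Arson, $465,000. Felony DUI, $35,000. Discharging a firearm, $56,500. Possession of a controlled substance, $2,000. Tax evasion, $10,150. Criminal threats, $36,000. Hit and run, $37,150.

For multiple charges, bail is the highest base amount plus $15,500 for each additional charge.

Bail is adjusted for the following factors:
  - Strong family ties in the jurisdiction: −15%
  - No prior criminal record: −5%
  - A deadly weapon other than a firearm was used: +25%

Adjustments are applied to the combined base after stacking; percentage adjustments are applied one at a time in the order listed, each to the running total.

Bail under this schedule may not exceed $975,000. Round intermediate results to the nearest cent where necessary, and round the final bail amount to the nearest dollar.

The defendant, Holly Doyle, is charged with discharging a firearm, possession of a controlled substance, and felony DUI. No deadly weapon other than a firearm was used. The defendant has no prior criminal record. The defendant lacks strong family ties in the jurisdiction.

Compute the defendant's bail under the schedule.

$83,125

Base amounts from the schedule: discharging a firearm $56,500; possession of a controlled substance $2,000; felony DUI $35,000.
Stacking rule: highest base plus $15,500 per additional charge. Highest is discharging a firearm at $56,500; 2 additional charges → +$31,000. Combined base = $87,500.
No prior criminal record (−5%): $87,500 × 0.95 = $83,125.
$83,125 is within the $975,000 maximum.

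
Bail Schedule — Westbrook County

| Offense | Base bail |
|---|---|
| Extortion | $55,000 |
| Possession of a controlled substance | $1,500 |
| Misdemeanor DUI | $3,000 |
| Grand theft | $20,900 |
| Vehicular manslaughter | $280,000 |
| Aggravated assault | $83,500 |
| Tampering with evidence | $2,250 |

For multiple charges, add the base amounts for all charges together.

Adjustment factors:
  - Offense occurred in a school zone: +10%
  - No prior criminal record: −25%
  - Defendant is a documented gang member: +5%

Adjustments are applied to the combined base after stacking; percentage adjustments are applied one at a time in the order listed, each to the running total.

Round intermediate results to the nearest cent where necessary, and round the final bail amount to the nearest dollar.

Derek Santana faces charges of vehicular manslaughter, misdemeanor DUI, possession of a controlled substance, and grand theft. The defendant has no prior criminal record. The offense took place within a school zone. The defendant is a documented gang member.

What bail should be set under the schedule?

$264,553

Base amounts from the schedule: vehicular manslaughter $280,000; misdemeanor DUI $3,000; possession of a controlled substance $1,500; grand theft $20,900.
Stacking rule: sum of all bases. $280,000 + $3,000 + $1,500 + $20,900 = $305,400.
Offense occurred in a school zone (+10%): $305,400 × 1.1 = $335,940.
No prior criminal record (−25%): $335,940 × 0.75 = $251,955.
Defendant is a documented gang member (+5%): $251,955 × 1.05 = $264,552.75.
Rounded to the nearest dollar: $264,553.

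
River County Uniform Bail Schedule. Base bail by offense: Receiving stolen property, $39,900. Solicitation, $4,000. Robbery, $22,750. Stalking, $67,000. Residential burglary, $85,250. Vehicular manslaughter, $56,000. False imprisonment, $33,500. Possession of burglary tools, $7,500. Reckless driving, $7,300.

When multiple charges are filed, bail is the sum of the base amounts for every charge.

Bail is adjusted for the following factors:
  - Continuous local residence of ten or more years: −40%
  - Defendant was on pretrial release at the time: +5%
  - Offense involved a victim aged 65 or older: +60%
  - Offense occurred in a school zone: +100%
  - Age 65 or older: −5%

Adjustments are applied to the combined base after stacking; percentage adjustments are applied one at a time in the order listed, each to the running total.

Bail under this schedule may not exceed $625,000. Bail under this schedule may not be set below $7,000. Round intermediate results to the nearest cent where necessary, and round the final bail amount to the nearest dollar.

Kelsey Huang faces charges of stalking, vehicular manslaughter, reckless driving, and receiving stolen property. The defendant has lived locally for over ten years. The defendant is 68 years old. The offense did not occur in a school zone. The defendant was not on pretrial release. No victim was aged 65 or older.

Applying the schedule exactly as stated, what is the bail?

$97,014

Base amounts from the schedule: stalking $67,000; vehicular manslaughter $56,000; reckless driving $7,300; receiving stolen property $39,900.
Stacking rule: sum of all bases. $67,000 + $56,000 + $7,300 + $39,900 = $170,200.
Continuous local residence of ten or more years (−40%): $170,200 × 0.6 = $102,120.
Age 65 or older (−5%): $102,120 × 0.95 = $97,014.
$97,014 is within the $625,000 maximum.
$97,014 is at or above the $7,000 minimum.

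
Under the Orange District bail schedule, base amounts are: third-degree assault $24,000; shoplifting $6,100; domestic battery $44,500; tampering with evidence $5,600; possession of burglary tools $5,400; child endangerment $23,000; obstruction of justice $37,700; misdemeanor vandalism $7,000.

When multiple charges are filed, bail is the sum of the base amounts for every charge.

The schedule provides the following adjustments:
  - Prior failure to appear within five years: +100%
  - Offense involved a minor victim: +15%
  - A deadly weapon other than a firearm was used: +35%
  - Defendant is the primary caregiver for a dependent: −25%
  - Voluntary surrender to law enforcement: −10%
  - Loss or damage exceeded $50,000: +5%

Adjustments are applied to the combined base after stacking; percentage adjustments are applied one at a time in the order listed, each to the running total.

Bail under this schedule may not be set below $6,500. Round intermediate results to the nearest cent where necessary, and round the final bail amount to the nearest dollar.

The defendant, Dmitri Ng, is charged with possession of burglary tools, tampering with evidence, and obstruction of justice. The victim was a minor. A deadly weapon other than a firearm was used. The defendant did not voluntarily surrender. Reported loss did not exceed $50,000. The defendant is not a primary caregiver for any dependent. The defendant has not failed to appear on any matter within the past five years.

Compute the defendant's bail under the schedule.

$75,607

Base amounts from the schedule: possession of burglary tools $5,400; tampering with evidence $5,600; obstruction of justice $37,700.
Stacking rule: sum of all bases. $5,400 + $5,600 + $37,700 = $48,700.
Offense involved a minor victim (+15%): $48,700 × 1.15 = $56,005.
A deadly weapon other than a firearm was used (+35%): $56,005 × 1.35 = $75,606.75.
$75,606.75 is at or above the $6,500 minimum.
Rounded to the nearest dollar: $75,607.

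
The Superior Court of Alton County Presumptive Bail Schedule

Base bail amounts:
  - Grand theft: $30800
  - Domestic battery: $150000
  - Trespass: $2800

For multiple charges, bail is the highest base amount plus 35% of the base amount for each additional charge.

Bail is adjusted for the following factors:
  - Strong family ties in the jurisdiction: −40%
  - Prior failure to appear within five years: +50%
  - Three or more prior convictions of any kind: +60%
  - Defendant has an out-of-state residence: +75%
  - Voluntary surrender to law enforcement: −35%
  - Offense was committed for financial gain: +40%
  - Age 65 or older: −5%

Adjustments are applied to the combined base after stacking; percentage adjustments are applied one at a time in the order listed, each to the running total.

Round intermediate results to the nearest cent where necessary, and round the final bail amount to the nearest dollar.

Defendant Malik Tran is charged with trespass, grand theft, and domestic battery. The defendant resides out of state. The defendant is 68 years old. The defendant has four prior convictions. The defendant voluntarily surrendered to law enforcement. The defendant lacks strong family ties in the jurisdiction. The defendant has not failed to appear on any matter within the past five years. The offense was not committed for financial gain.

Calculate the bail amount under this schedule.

$279683

Base amounts from the schedule: trespass $2800; grand theft $30800; domestic battery $150000.
Stacking rule: highest base plus 35% of each additional charge. Highest is domestic battery at $150000. Additional: $2800 × 35% = $980; $30800 × 35% = $10780. Combined base = $150000 + $11760 = $161760.
Three or more prior convictions of any kind (+60%): $161760 × 1.6 = $258816.
Defendant has an out-of-state residence (+75%): $258816 × 1.75 = $452928.
Voluntary surrender to law enforcement (−35%): $452928 × 0.65 = $294403.20.
Age 65 or older (−5%): $294403.20 × 0.95 = $279683.04.
Rounded to the nearest dollar: $279683.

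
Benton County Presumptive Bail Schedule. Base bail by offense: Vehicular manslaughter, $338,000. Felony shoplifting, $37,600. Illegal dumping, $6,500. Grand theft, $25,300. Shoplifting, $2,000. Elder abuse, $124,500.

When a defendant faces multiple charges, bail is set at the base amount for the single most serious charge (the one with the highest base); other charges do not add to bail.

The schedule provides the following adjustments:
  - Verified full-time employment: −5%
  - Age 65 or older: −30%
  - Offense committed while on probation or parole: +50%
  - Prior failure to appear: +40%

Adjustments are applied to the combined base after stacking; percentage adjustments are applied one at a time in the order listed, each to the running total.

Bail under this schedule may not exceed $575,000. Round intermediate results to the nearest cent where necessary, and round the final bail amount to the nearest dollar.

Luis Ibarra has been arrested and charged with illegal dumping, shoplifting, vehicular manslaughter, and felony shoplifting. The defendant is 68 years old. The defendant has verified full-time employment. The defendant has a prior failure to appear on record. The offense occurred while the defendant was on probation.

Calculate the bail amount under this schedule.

$472,017

Base amounts from the schedule: illegal dumping $6,500; shoplifting $2,000; vehicular manslaughter $338,000; felony shoplifting $37,600.
Stacking rule: use the highest base only. Highest is vehicular manslaughter at $338,000. Combined base = $338,000.
Verified full-time employment (−5%): $338,000 × 0.95 = $321,100.
Age 65 or older (−30%): $321,100 × 0.7 = $224,770.
Offense committed while on probation or parole (+50%): $224,770 × 1.5 = $337,155.
Prior failure to appear (+40%): $337,155 × 1.4 = $472,017.
$472,017 is within the $575,000 maximum.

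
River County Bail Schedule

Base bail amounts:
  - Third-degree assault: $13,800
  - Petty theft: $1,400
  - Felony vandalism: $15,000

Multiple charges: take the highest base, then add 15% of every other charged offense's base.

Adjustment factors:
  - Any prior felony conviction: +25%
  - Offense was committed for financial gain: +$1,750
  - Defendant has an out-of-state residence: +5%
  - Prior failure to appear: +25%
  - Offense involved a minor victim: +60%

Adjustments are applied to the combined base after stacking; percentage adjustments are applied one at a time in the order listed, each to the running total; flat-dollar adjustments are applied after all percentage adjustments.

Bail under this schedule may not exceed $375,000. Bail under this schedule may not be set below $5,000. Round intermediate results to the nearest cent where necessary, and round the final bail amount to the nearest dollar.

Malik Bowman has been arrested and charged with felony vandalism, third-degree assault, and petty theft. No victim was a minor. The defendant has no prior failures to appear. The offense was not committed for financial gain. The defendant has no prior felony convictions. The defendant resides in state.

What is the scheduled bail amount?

$17,280

Base amounts from the schedule: felony vandalism $15,000; third-degree assault $13,800; petty theft $1,400.
Stacking rule: highest base plus 15% of each additional charge. Highest is felony vandalism at $15,000. Additional: $13,800 × 15% = $2,070; $1,400 × 15% = $210. Combined base = $15,000 + $2,280 = $17,280.
No adjustment factors apply to this defendant.
$17,280 is within the $375,000 maximum.
$17,280 is at or above the $5,000 minimum.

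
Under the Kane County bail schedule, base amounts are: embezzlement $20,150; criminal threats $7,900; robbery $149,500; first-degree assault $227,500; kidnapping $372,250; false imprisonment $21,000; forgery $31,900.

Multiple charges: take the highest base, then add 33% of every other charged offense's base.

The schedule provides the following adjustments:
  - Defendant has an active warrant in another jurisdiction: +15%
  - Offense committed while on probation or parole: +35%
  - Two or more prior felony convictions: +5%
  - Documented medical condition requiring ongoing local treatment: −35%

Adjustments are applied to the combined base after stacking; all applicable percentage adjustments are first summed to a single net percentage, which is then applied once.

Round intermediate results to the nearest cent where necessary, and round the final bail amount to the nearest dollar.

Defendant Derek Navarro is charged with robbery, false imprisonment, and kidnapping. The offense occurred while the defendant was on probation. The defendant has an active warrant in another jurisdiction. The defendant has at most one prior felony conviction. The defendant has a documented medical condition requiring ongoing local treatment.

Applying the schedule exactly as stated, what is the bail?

$492,792

Base amounts from the schedule: robbery $149,500; false imprisonment $21,000; kidnapping $372,250.
Stacking rule: highest base plus 33% of each additional charge. Highest is kidnapping at $372,250. Additional: $149,500 × 33% = $49,335; $21,000 × 33% = $6,930. Combined base = $372,250 + $56,265 = $428,515.
Net percentage adjustment: +15% +35% −35% = +15%. $428,515 × 1.15 = $492,792.25.
Rounded to the nearest dollar: $492,792.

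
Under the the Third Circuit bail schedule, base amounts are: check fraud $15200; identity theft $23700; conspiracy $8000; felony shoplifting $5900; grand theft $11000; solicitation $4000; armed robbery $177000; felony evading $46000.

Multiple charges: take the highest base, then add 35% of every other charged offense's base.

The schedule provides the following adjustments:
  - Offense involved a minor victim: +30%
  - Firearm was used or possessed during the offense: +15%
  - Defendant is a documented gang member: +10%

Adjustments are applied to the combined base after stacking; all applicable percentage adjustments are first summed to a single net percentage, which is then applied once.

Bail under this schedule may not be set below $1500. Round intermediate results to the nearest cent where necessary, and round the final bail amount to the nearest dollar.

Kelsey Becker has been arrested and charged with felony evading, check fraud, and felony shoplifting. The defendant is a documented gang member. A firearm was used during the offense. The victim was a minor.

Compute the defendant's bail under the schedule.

Base amounts from the schedule: felony evading $46000; check fraud $15200; felony shoplifting $5900.
Stacking rule: highest base plus 35% of each additional charge. Highest is felony evading at $46000. Additional: $15200 × 35% = $5320; $5900 × 35% = $2065. Combined base = $46000 + $7385 = $53385.
Net percentage adjustment: +30% +15% +10% = +55%. $53385 × 1.55 = $82746.75.
$82746.75 is at or above the $1500 minimum.
Rounded to the nearest dollar: $82747.

$82747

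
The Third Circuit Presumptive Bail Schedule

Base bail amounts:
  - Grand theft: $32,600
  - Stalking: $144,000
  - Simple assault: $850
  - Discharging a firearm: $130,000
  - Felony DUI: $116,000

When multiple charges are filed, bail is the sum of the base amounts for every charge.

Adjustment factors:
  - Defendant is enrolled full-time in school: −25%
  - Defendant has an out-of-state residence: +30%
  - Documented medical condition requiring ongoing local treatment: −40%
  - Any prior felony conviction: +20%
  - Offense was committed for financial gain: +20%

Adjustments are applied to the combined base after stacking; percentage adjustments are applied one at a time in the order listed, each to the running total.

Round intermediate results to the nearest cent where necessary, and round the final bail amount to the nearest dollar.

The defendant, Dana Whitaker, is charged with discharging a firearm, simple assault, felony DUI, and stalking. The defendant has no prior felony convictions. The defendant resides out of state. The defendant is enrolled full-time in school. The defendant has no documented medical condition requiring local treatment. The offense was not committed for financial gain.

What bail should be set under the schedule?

Base amounts from the schedule: discharging a firearm $130,000; simple assault $850; felony DUI $116,000; stalking $144,000.
Stacking rule: sum of all bases. $130,000 + $850 + $116,000 + $144,000 = $390,850.
Defendant is enrolled full-time in school (−25%): $390,850 × 0.75 = $293,137.50.
Defendant has an out-of-state residence (+30%): $293,137.50 × 1.3 = $381,078.75.
Rounded to the nearest dollar: $381,079.

$381,079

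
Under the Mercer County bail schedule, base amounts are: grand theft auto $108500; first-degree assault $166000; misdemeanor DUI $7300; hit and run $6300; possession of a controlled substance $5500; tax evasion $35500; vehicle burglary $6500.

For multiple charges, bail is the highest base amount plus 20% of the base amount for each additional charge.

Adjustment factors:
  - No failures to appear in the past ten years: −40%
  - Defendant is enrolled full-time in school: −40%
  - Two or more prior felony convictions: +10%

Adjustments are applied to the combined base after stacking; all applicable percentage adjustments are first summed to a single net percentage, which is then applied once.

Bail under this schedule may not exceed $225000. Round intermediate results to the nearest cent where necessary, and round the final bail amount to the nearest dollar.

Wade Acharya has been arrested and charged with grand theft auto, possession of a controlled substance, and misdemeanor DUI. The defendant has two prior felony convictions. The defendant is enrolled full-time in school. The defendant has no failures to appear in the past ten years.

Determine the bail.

$33318

Base amounts from the schedule: grand theft auto $108500; possession of a controlled substance $5500; misdemeanor DUI $7300.
Stacking rule: highest base plus 20% of each additional charge. Highest is grand theft auto at $108500. Additional: $5500 × 20% = $1100; $7300 × 20% = $1460. Combined base = $108500 + $2560 = $111060.
Net percentage adjustment: −40% −40% +10% = −70%. $111060 × 0.3 = $33318.
$33318 is within the $225000 maximum.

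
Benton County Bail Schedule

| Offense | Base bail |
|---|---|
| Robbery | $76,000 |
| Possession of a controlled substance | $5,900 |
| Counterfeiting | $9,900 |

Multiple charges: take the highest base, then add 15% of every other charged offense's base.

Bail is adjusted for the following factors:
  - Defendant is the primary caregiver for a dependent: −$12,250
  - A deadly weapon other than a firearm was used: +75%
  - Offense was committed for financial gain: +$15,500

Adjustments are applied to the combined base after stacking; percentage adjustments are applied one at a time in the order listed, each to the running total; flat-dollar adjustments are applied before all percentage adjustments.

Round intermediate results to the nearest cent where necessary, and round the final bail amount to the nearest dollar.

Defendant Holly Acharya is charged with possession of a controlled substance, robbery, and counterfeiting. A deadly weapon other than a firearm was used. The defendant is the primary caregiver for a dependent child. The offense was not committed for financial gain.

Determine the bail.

Base amounts from the schedule: possession of a controlled substance $5,900; robbery $76,000; counterfeiting $9,900.
Stacking rule: highest base plus 15% of each additional charge. Highest is robbery at $76,000. Additional: $5,900 × 15% = $885; $9,900 × 15% = $1,485. Combined base = $76,000 + $2,370 = $78,370.
Defendant is the primary caregiver for a dependent (−$12,250 flat): $78,370 − $12,250 = $66,120.
A deadly weapon other than a firearm was used (+75%): $66,120 × 1.75 = $115,710.

$115,710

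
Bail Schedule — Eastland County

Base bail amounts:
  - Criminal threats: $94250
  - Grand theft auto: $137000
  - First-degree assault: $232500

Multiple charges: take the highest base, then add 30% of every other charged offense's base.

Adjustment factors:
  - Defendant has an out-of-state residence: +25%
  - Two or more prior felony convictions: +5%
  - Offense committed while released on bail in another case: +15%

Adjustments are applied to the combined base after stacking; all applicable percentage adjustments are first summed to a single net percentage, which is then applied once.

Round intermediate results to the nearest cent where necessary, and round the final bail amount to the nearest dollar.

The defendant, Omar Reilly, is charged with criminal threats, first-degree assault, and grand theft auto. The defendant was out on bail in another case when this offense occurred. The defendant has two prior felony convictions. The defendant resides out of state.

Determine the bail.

$437719

Base amounts from the schedule: criminal threats $94250; first-degree assault $232500; grand theft auto $137000.
Stacking rule: highest base plus 30% of each additional charge. Highest is first-degree assault at $232500. Additional: $94250 × 30% = $28275; $137000 × 30% = $41100. Combined base = $232500 + $69375 = $301875.
Net percentage adjustment: +25% +5% +15% = +45%. $301875 × 1.45 = $437718.75.
Rounded to the nearest dollar: $437719.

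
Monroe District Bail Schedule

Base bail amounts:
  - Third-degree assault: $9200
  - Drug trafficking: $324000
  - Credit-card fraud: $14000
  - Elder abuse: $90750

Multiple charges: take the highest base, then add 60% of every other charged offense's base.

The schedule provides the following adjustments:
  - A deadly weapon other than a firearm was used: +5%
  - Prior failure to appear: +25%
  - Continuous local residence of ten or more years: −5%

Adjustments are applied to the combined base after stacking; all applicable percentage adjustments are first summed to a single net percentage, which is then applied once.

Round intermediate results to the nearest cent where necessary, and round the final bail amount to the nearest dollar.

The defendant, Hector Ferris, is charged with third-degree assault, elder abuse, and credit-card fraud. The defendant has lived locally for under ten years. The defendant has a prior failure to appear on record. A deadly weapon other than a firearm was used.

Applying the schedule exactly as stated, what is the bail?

Base amounts from the schedule: third-degree assault $9200; elder abuse $90750; credit-card fraud $14000.
Stacking rule: highest base plus 60% of each additional charge. Highest is elder abuse at $90750. Additional: $9200 × 60% = $5520; $14000 × 60% = $8400. Combined base = $90750 + $13920 = $104670.
Net percentage adjustment: +5% +25% = +30%. $104670 × 1.3 = $136071.

$136071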